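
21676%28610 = 21676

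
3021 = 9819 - 6798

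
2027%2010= 17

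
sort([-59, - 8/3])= [ -59, - 8/3 ]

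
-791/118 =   -  791/118=-6.70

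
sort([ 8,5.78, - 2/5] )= [ - 2/5, 5.78,8]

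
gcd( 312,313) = 1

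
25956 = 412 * 63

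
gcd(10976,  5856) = 32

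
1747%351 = 343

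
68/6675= 68/6675 = 0.01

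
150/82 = 1 + 34/41=1.83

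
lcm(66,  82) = 2706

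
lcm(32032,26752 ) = 2434432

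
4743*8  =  37944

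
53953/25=2158 + 3/25 = 2158.12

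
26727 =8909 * 3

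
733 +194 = 927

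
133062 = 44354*3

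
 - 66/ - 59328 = 11/9888 = 0.00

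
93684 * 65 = 6089460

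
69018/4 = 34509/2 = 17254.50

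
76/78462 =38/39231 = 0.00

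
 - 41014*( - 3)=123042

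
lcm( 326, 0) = 0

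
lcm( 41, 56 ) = 2296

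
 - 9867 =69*( - 143 ) 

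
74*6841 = 506234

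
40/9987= 40/9987 = 0.00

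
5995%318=271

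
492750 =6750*73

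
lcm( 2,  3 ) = 6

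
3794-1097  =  2697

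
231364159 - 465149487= - 233785328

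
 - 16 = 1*( - 16)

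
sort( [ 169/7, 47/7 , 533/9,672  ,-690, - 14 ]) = [ - 690,- 14,47/7,169/7,533/9, 672]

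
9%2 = 1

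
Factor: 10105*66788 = 2^2*5^1*43^1 * 47^1*59^1*283^1 = 674892740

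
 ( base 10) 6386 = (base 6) 45322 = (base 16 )18f2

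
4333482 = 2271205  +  2062277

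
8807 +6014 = 14821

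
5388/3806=2694/1903 = 1.42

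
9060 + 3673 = 12733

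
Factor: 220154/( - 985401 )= - 2^1*3^(-2)*11^1 * 103^( -1)*1063^( - 1)*10007^1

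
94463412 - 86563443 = 7899969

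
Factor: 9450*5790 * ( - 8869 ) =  - 485271769500 = -2^2 * 3^4*5^3*7^3*181^1 * 193^1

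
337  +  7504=7841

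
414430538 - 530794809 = -116364271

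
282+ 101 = 383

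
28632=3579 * 8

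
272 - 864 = -592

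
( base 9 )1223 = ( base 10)912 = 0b1110010000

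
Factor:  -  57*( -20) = 2^2*3^1*5^1*19^1 = 1140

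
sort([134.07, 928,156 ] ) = [134.07, 156, 928 ]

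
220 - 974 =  - 754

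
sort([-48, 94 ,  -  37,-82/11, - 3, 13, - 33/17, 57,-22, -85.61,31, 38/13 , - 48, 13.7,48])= [ -85.61,-48 , - 48,  -  37, - 22 , -82/11 ,  -  3, - 33/17,38/13, 13,13.7, 31,48, 57,94 ]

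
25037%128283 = 25037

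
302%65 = 42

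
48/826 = 24/413 = 0.06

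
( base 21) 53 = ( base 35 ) 33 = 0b1101100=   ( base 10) 108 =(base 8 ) 154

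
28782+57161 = 85943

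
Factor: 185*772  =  2^2 * 5^1*37^1*193^1 = 142820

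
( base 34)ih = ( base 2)1001110101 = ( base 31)k9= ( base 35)hy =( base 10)629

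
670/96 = 335/48 = 6.98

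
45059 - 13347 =31712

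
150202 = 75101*2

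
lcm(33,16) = 528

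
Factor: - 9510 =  - 2^1*3^1*5^1*317^1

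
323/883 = 323/883 = 0.37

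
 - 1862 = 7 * ( - 266 ) 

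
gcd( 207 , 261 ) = 9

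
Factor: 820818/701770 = 410409/350885 = 3^2 * 5^( - 1) * 31^1 * 1471^1*70177^ (-1 )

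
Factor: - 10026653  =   - 7^1* 13^1*110183^1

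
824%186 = 80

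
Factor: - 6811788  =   -2^2*3^1*567649^1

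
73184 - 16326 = 56858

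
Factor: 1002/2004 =2^(-1) =1/2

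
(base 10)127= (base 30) 47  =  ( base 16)7F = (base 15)87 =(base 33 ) 3S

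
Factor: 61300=2^2*5^2*613^1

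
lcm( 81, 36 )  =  324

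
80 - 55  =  25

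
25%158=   25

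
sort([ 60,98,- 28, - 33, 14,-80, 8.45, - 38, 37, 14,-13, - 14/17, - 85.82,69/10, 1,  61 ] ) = [-85.82, - 80, - 38, - 33, - 28,-13, - 14/17, 1,69/10, 8.45, 14,14, 37, 60,61, 98]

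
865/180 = 173/36 = 4.81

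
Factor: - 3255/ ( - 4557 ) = 5/7 = 5^1*7^(-1 )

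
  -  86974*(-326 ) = 28353524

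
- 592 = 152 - 744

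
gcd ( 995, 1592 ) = 199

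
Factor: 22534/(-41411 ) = - 2^1 * 19^1 * 593^1 * 41411^(  -  1) 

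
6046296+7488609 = 13534905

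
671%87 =62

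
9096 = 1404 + 7692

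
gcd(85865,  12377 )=1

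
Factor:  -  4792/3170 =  - 2^2*5^( - 1)*317^(-1 )*599^1 = - 2396/1585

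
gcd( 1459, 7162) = 1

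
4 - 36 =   -  32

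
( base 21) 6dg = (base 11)2229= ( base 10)2935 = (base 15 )D0A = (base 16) b77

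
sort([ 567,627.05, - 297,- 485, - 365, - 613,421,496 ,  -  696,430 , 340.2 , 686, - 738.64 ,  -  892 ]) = [-892, - 738.64,- 696, - 613,-485 , - 365, - 297,340.2, 421 , 430, 496, 567 , 627.05,686 ]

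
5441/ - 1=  - 5441/1 = - 5441.00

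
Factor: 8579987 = 13^1* 659999^1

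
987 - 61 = 926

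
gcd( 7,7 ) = 7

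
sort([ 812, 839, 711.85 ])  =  [ 711.85, 812, 839]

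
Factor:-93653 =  -7^1*17^1*787^1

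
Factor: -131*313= -41003 = - 131^1*313^1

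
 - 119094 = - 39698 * 3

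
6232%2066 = 34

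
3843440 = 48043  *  80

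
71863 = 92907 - 21044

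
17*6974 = 118558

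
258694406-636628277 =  - 377933871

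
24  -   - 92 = 116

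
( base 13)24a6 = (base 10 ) 5206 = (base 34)4h4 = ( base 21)BGJ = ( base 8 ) 12126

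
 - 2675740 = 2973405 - 5649145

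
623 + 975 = 1598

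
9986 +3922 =13908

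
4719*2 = 9438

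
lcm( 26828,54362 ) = 2065756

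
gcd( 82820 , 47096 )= 4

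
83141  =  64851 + 18290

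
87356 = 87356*1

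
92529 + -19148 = 73381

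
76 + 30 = 106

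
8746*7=61222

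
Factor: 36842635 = 5^1 * 7368527^1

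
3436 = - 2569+6005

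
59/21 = 59/21= 2.81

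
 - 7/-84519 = 7/84519 = 0.00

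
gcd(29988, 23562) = 2142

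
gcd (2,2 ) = 2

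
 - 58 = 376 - 434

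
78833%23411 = 8600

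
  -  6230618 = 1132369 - 7362987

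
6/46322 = 3/23161 =0.00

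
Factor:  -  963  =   - 3^2 * 107^1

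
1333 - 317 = 1016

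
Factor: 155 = 5^1*31^1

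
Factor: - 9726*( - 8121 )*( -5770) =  - 2^2*3^2*5^1 * 577^1 * 1621^1*2707^1 = - 455742561420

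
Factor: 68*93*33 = 2^2*3^2 * 11^1*17^1 *31^1=208692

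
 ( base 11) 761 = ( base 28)14I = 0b1110010010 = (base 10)914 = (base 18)2EE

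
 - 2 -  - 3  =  1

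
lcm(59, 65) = 3835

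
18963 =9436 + 9527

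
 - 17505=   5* ( - 3501 )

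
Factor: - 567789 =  - 3^1*53^1*3571^1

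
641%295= 51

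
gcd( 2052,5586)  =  114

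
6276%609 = 186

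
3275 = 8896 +- 5621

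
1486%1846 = 1486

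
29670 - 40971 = - 11301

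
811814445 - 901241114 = -89426669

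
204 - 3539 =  - 3335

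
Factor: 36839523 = 3^1*7^2 * 73^1*3433^1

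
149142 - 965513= - 816371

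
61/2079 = 61/2079 = 0.03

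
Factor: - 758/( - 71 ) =2^1*71^( - 1)*379^1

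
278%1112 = 278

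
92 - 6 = 86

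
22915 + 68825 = 91740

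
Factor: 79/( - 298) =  - 2^( - 1 )*79^1 * 149^ ( - 1 ) 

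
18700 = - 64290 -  - 82990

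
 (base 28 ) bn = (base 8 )513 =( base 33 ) a1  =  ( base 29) BC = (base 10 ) 331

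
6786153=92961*73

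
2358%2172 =186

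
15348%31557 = 15348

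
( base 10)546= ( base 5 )4141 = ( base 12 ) 396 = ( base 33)gi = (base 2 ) 1000100010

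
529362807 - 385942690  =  143420117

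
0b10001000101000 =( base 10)8744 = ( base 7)34331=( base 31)932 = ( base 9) 12885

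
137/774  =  137/774 = 0.18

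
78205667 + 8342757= 86548424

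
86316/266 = 43158/133 = 324.50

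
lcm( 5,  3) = 15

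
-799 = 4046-4845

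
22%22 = 0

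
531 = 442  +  89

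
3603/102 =1201/34 = 35.32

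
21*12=252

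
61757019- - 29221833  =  90978852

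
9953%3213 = 314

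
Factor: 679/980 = 97/140 = 2^( - 2 )*5^( - 1 )*7^( - 1 )*97^1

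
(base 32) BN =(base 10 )375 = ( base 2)101110111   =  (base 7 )1044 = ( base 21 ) hi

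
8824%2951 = 2922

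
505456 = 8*63182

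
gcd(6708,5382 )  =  78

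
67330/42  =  33665/21=1603.10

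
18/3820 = 9/1910 = 0.00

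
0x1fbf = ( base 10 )8127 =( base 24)e2f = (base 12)4853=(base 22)gh9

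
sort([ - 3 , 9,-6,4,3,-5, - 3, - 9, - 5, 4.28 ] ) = [ - 9, - 6, - 5, - 5, - 3, - 3, 3, 4, 4.28,  9 ]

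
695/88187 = 695/88187 =0.01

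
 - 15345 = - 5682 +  - 9663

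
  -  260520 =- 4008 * 65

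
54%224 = 54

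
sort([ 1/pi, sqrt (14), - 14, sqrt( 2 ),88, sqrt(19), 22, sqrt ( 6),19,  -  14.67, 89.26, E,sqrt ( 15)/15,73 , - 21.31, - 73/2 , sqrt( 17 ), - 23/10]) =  [ - 73/2,-21.31, - 14.67, - 14, - 23/10, sqrt( 15)/15, 1/pi, sqrt( 2), sqrt(6 ), E, sqrt(14),  sqrt( 17), sqrt( 19), 19, 22, 73, 88,89.26 ] 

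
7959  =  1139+6820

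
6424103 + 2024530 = 8448633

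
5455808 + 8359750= 13815558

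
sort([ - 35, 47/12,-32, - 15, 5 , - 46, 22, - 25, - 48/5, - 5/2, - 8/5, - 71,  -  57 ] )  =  [-71, - 57, - 46, - 35, - 32,  -  25, - 15, - 48/5, - 5/2, - 8/5, 47/12, 5,22]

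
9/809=9/809 = 0.01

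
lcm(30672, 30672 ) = 30672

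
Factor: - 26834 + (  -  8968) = -35802 = - 2^1 * 3^4*13^1*17^1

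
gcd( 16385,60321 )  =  1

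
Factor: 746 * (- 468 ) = -349128= - 2^3*3^2*13^1 * 373^1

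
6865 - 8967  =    -  2102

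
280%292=280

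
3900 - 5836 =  - 1936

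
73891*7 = 517237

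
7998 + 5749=13747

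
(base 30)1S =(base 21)2g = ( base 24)2A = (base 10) 58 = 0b111010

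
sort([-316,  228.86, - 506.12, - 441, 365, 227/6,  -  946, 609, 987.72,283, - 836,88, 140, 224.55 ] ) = [ - 946, - 836, - 506.12,- 441, - 316, 227/6, 88,  140, 224.55,228.86,283, 365, 609, 987.72] 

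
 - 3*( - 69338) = 208014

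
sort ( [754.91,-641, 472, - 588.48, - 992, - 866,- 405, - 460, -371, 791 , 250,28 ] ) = [-992,-866, - 641, - 588.48, - 460 ,  -  405,-371,28, 250, 472,754.91, 791]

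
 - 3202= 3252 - 6454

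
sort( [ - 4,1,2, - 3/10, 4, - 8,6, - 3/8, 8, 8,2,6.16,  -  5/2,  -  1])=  [ - 8, - 4,  -  5/2,-1,-3/8,  -  3/10 , 1, 2, 2,4,6,6.16,8,8 ] 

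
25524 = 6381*4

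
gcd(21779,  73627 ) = 1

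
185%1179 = 185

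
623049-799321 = -176272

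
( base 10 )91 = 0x5B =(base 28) 37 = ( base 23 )3m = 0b1011011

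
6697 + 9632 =16329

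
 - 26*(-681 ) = 17706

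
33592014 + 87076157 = 120668171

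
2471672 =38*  65044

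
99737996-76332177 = 23405819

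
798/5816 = 399/2908 = 0.14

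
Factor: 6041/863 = 7^1 = 7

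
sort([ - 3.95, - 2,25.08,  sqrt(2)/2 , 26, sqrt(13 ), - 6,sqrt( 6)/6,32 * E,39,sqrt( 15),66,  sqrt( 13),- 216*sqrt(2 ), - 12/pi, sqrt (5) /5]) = [ - 216*sqrt( 2), - 6,- 3.95,-12/pi, - 2, sqrt( 6)/6 , sqrt( 5) /5,sqrt( 2)/2, sqrt( 13 ), sqrt( 13 ),sqrt( 15),25.08,26,39, 66, 32 * E] 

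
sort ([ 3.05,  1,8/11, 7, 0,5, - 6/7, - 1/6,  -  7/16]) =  [ - 6/7,-7/16 , - 1/6, 0, 8/11, 1, 3.05,5 , 7 ]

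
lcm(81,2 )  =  162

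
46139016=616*74901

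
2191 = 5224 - 3033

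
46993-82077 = -35084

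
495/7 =70 + 5/7 = 70.71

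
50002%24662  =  678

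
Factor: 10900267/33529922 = 2^(- 1 )*7^1*73^( - 1 )*179^( - 1)*367^1*1283^(-1) * 4243^1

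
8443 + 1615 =10058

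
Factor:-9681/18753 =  - 19^( - 1 )*47^(  -  1) * 461^1 = - 461/893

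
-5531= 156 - 5687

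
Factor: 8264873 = 17^1*53^1 * 9173^1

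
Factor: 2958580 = 2^2*5^1*29^1*5101^1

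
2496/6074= 1248/3037 = 0.41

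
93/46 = 2 + 1/46= 2.02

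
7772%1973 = 1853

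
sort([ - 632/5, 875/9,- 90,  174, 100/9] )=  [ - 632/5, - 90, 100/9,875/9,174 ]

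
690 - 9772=-9082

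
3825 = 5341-1516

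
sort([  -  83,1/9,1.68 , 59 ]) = [ - 83,1/9, 1.68,59 ] 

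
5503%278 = 221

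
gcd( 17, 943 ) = 1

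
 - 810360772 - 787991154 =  - 1598351926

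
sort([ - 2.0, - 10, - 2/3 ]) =[ - 10, - 2.0, - 2/3 ] 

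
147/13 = 11 + 4/13 = 11.31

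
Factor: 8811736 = 2^3*1101467^1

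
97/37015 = 97/37015 = 0.00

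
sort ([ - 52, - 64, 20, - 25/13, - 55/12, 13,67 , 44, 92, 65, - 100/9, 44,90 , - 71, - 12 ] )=[ - 71, - 64, - 52, - 12,  -  100/9,-55/12, - 25/13, 13, 20, 44, 44, 65, 67, 90, 92]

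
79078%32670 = 13738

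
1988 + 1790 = 3778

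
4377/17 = 4377/17 = 257.47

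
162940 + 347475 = 510415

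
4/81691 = 4/81691 = 0.00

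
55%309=55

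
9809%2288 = 657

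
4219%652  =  307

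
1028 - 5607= - 4579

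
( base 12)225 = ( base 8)475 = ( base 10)317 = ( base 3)102202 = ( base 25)CH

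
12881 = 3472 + 9409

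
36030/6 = 6005 = 6005.00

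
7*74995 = 524965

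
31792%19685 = 12107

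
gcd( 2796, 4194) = 1398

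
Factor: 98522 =2^1*49261^1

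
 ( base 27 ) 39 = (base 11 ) 82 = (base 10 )90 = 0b1011010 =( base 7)156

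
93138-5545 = 87593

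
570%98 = 80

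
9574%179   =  87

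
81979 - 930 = 81049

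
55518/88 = 27759/44 = 630.89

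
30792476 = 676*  45551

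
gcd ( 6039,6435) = 99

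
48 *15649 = 751152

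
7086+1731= 8817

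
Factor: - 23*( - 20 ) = 2^2*5^1*23^1 = 460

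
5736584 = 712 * 8057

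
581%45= 41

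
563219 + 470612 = 1033831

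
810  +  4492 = 5302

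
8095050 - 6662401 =1432649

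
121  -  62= 59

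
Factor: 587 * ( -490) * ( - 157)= 2^1*5^1*7^2*157^1 * 587^1 = 45157910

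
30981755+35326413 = 66308168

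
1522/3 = 1522/3 =507.33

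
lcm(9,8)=72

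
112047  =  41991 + 70056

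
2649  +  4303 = 6952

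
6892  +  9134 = 16026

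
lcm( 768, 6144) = 6144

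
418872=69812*6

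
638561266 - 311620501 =326940765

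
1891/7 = 1891/7 = 270.14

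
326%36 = 2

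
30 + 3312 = 3342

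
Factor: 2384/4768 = 2^ (  -  1) =1/2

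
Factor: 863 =863^1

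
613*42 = 25746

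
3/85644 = 1/28548 = 0.00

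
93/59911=93/59911 = 0.00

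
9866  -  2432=7434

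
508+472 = 980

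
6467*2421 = 15656607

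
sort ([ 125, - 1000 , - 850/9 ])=[ - 1000, - 850/9, 125]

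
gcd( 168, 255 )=3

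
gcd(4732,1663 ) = 1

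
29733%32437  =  29733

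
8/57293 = 8/57293 = 0.00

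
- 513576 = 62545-576121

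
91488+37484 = 128972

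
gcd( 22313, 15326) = 1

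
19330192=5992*3226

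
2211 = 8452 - 6241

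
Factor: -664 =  - 2^3*83^1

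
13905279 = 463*30033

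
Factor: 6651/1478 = 9/2 = 2^( - 1 )*3^2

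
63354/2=31677 = 31677.00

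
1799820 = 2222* 810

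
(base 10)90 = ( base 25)3F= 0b1011010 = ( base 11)82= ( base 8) 132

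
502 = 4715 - 4213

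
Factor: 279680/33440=92/11 = 2^2*11^( - 1)*23^1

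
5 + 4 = 9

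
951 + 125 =1076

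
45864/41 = 1118+26/41 = 1118.63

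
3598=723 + 2875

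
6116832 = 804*7608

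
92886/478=194 + 77/239 = 194.32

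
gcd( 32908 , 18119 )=1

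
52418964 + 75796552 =128215516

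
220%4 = 0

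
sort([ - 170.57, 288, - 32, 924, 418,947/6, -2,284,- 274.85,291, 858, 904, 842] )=[ - 274.85,- 170.57, - 32, - 2, 947/6,284, 288,291, 418, 842, 858, 904 , 924]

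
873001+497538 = 1370539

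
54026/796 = 67 + 347/398 = 67.87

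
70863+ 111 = 70974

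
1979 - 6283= - 4304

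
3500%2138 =1362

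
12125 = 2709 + 9416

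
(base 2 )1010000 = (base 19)44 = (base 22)3E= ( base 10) 80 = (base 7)143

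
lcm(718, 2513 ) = 5026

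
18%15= 3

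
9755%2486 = 2297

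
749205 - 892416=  - 143211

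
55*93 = 5115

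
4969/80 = 62 + 9/80 = 62.11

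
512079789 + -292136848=219942941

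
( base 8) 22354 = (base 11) 7113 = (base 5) 300302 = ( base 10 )9452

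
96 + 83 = 179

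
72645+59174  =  131819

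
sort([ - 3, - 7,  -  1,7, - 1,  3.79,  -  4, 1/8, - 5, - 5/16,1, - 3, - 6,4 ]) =[-7,-6, - 5, - 4, - 3, - 3, - 1,- 1, - 5/16,1/8,1 , 3.79, 4, 7]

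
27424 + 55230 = 82654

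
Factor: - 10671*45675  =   - 3^3 *5^2*7^1*29^1*3557^1 = - 487397925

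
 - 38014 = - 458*83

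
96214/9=10690 + 4/9 = 10690.44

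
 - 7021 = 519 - 7540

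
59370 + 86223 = 145593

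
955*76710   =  73258050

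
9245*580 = 5362100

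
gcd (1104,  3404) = 92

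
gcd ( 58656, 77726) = 2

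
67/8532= 67/8532 =0.01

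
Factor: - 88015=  - 5^1 *29^1*607^1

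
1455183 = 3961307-2506124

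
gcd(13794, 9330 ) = 6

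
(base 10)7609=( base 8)16671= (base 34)6JR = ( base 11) 5798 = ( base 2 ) 1110110111001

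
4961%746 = 485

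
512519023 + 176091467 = 688610490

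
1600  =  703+897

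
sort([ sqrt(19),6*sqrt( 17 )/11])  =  [6*sqrt( 17)/11, sqrt ( 19 )] 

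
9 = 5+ 4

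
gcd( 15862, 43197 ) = 77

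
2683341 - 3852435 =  - 1169094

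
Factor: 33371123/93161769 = 3^ (  -  1 )*19^ (  -  1)*5659^1 * 5897^1*1634417^( - 1)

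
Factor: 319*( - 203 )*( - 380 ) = 2^2 * 5^1*7^1*11^1 * 19^1*29^2  =  24607660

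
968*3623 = 3507064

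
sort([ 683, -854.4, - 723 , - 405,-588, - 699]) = [ - 854.4, - 723, - 699, - 588, - 405, 683 ] 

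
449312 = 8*56164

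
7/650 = 7/650 = 0.01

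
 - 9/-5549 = 9/5549= 0.00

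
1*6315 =6315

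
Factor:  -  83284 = -2^2*47^1 * 443^1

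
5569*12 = 66828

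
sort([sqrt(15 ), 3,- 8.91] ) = [-8.91, 3, sqrt(15 )]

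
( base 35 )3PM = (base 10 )4572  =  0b1000111011100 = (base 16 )11dc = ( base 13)2109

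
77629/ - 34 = - 77629/34 = -2283.21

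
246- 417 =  - 171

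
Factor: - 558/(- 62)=3^2 = 9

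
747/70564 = 747/70564= 0.01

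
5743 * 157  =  901651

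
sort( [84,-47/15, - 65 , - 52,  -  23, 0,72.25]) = [  -  65, - 52, - 23, - 47/15,0, 72.25,84 ]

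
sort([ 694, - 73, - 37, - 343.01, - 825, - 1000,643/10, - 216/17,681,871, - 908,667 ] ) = [ - 1000, - 908, - 825,-343.01,  -  73,-37, - 216/17,643/10, 667, 681,694, 871]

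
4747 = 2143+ 2604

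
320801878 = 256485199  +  64316679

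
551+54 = 605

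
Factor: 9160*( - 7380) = -2^5 *3^2*5^2*41^1*229^1 = - 67600800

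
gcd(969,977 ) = 1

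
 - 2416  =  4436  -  6852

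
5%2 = 1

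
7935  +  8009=15944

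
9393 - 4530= 4863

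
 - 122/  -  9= 122/9= 13.56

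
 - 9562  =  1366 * ( - 7 )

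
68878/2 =34439=34439.00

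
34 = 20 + 14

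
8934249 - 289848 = 8644401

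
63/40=1 +23/40 = 1.57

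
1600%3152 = 1600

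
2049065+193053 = 2242118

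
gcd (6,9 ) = 3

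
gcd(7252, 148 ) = 148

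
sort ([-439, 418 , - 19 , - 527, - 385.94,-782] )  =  [- 782, - 527, - 439,-385.94,- 19,418]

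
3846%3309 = 537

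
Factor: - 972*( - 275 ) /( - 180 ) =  - 1485 = - 3^3*5^1 * 11^1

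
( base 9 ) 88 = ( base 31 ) 2i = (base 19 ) 44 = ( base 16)50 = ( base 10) 80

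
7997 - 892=7105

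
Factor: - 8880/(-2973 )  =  2960/991 = 2^4*5^1*37^1*991^( - 1)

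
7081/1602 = 4 + 673/1602  =  4.42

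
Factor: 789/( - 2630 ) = -3/10   =  -  2^( -1)*3^1*5^(  -  1)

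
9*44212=397908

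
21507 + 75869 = 97376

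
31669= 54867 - 23198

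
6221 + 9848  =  16069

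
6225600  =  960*6485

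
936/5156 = 234/1289 = 0.18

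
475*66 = 31350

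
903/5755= 903/5755 = 0.16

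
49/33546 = 49/33546 = 0.00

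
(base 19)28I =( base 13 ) 538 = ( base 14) 47A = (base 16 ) 37C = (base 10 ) 892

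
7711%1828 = 399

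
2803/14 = 200 + 3/14=200.21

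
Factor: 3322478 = 2^1*547^1*3037^1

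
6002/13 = 461+9/13 = 461.69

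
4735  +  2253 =6988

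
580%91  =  34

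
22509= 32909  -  10400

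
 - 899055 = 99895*( - 9 )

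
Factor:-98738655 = -3^1*5^1*23^1*286199^1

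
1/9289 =1/9289 =0.00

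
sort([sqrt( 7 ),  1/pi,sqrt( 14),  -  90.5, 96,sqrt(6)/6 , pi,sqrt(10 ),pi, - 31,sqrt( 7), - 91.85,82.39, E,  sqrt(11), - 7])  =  [- 91.85,-90.5,  -  31, - 7, 1/pi,sqrt (6 ) /6, sqrt( 7), sqrt( 7), E,pi, pi,  sqrt( 10), sqrt( 11), sqrt(14 ), 82.39, 96]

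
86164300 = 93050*926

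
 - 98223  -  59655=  - 157878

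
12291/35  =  12291/35 = 351.17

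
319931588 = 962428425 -642496837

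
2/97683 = 2/97683 = 0.00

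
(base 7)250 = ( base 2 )10000101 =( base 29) 4h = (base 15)8d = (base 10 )133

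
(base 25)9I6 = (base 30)6ml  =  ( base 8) 13701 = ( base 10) 6081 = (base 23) BB9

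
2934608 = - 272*( -10789 ) 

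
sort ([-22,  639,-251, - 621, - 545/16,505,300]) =[ - 621, - 251, - 545/16,-22, 300, 505,639 ]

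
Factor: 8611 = 79^1*109^1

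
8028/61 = 131 + 37/61 = 131.61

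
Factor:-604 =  - 2^2*151^1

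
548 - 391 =157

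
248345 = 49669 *5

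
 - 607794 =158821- 766615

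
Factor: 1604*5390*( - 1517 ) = - 2^3 *5^1*7^2 * 11^1*37^1*41^1*401^1 = -13115314520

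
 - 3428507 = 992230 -4420737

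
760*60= 45600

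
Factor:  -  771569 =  - 771569^1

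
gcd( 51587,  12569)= 1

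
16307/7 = 16307/7 = 2329.57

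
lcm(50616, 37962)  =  151848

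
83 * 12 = 996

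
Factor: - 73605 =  - 3^1*5^1*7^1 * 701^1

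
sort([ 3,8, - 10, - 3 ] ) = [ - 10, - 3,3, 8] 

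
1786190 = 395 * 4522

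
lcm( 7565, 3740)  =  332860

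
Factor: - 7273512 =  - 2^3*3^2*101021^1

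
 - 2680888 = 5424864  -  8105752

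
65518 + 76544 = 142062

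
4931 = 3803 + 1128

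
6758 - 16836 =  - 10078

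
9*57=513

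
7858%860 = 118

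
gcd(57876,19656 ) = 1092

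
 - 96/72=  - 4/3 = - 1.33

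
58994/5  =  58994/5  =  11798.80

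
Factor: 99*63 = 6237 = 3^4*7^1*11^1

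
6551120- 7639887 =-1088767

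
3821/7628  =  3821/7628 = 0.50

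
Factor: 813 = 3^1*271^1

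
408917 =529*773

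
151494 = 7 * 21642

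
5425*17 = 92225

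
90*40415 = 3637350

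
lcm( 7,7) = 7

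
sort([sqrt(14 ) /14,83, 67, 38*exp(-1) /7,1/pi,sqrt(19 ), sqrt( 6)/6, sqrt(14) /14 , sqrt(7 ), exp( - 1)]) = [ sqrt( 14 ) /14,sqrt(14 ) /14, 1/pi,exp(-1),sqrt( 6 ) /6,  38 * exp(- 1)/7,sqrt(7),sqrt( 19),67,83 ] 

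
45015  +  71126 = 116141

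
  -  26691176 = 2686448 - 29377624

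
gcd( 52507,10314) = 1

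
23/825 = 23/825 = 0.03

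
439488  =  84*5232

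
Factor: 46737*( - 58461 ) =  - 2732291757  =  - 3^5*13^1*577^1*1499^1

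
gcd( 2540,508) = 508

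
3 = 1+2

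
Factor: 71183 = 7^1*10169^1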